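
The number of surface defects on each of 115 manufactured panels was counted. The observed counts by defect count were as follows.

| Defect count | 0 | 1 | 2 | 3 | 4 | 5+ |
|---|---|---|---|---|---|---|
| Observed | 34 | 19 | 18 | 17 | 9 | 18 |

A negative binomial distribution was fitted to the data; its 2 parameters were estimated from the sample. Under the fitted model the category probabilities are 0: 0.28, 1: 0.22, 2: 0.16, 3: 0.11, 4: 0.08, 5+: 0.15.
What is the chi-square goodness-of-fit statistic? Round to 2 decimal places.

Expected counts E_i = n·p_i: 115×0.28 = 32.2, 115×0.22 = 25.3, 115×0.16 = 18.4, 115×0.11 = 12.65, 115×0.08 = 9.2, 115×0.15 = 17.25.
χ² = (34−32.2)²/32.2 + (19−25.3)²/25.3 + (18−18.4)²/18.4 + (17−12.65)²/12.65 + (9−9.2)²/9.2 + (18−17.25)²/17.25
   = 0.101 + 1.569 + 0.009 + 1.496 + 0.004 + 0.033
Sum = 3.21

3.21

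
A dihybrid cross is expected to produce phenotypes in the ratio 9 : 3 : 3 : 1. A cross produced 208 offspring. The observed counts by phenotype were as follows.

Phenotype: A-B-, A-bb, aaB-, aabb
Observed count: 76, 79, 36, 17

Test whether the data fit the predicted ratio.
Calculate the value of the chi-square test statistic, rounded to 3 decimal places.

56.855

Ratio total = 16. Expected counts: 208×9/16 = 117, 208×3/16 = 39, 208×3/16 = 39, 208×1/16 = 13.
A-B-: (76 − 117)²/117 = 1681/117 = 14.3675
A-bb: (79 − 39)²/39 = 1600/39 = 41.0256
aaB-: (36 − 39)²/39 = 9/39 = 0.2308
aabb: (17 − 13)²/13 = 16/13 = 1.2308
Sum = 56.855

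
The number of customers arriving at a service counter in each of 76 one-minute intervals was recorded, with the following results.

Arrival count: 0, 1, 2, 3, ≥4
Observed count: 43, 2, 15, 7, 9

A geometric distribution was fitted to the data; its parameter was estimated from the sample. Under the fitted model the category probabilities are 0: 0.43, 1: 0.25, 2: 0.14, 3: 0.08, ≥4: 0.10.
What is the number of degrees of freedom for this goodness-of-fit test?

There are k = 5 categories and 1 parameter estimated from the data, so df = 5 − 1 − 1 = 3.

3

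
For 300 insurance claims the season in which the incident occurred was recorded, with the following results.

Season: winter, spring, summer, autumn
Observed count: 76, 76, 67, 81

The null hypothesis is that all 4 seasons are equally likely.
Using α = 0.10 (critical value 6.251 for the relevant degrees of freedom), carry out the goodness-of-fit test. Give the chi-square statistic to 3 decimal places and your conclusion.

1.360; do not reject

Expected count for each of the 4 categories: 300/4 = 75.
χ² = (76−75)²/75 + (76−75)²/75 + (67−75)²/75 + (81−75)²/75
   = 0.0133 + 0.0133 + 0.8533 + 0.4800
Sum = 1.360
df = 3. Since 1.360 < 6.251, we do not reject H₀.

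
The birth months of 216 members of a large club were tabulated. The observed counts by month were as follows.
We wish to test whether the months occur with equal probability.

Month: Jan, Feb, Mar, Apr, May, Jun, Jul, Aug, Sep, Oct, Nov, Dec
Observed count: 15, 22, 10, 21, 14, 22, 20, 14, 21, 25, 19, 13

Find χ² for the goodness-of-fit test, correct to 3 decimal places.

13.000

Under H₀ each category has probability 1/12, so each expected count is 216/12 = 18.
cat         O        E   (O−E)²/E
Jan        15       18     0.5000
Feb        22       18     0.8889
Mar        10       18     3.5556
Apr        21       18     0.5000
May        14       18     0.8889
Jun        22       18     0.8889
Jul        20       18     0.2222
Aug        14       18     0.8889
Sep        21       18     0.5000
Oct        25       18     2.7222
Nov        19       18     0.0556
Dec        13       18     1.3889
Sum = 13.000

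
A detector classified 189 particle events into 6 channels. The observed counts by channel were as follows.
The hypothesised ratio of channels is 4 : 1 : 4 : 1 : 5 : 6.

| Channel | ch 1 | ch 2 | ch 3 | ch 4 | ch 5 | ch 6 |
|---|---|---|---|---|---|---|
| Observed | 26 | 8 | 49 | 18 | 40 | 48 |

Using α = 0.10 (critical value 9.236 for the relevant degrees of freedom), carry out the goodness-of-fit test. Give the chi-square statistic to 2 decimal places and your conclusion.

17.81; reject

Ratio total = 21. Expected counts: 189×4/21 = 36, 189×1/21 = 9, 189×4/21 = 36, 189×1/21 = 9, 189×5/21 = 45, 189×6/21 = 54.
ch 1: (26 − 36)²/36 = 100/36 = 2.778
ch 2: (8 − 9)²/9 = 1/9 = 0.111
ch 3: (49 − 36)²/36 = 169/36 = 4.694
ch 4: (18 − 9)²/9 = 81/9 = 9.000
ch 5: (40 − 45)²/45 = 25/45 = 0.556
ch 6: (48 − 54)²/54 = 36/54 = 0.667
Sum = 17.81
df = 5. Since 17.81 > 9.236, we reject H₀.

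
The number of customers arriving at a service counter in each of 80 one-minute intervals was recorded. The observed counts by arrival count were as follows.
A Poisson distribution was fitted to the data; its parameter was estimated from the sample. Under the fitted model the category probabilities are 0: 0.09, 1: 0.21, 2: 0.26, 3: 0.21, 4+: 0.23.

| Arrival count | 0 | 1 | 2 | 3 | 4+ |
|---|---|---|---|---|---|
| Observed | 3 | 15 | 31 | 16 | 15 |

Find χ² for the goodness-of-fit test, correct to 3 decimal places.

Expected counts E_i = n·p_i: 80×0.09 = 7.2, 80×0.21 = 16.8, 80×0.26 = 20.8, 80×0.21 = 16.8, 80×0.23 = 18.4.
cat         O        E   (O−E)²/E
0           3      7.2     2.4500
1          15     16.8     0.1929
2          31     20.8     5.0019
3          16     16.8     0.0381
4+         15     18.4     0.6283
Sum = 8.311

8.311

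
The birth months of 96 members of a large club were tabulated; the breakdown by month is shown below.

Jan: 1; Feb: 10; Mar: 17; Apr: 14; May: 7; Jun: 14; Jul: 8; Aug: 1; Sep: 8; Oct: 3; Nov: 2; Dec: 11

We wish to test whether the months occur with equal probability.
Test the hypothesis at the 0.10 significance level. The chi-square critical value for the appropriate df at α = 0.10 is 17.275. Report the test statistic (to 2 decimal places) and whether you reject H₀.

40.75; reject

Expected count for each of the 12 categories: 96/12 = 8.
cat         O        E   (O−E)²/E
Jan         1        8      6.125
Feb        10        8      0.500
Mar        17        8     10.125
Apr        14        8      4.500
May         7        8      0.125
Jun        14        8      4.500
Jul         8        8      0.000
Aug         1        8      6.125
Sep         8        8      0.000
Oct         3        8      3.125
Nov         2        8      4.500
Dec        11        8      1.125
Sum = 40.75
df = 11. Since 40.75 > 17.275, we reject H₀.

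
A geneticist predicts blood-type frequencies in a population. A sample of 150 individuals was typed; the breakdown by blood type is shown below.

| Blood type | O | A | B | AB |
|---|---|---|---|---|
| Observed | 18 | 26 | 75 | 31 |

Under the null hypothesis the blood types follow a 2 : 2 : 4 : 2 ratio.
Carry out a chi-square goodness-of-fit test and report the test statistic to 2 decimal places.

9.12

Ratio total = 10. Expected counts: 150×2/10 = 30, 150×2/10 = 30, 150×4/10 = 60, 150×2/10 = 30.
cat         O        E   (O−E)²/E
O          18       30      4.800
A          26       30      0.533
B          75       60      3.750
AB         31       30      0.033
Sum = 9.12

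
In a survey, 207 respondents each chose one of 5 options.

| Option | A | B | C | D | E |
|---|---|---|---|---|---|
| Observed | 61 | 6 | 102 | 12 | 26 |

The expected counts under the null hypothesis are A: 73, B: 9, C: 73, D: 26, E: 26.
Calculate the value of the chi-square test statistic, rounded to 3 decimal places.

cat         O        E   (O−E)²/E
A          61       73     1.9726
B           6        9     1.0000
C         102       73    11.5205
D          12       26     7.5385
E          26       26     0.0000
Sum = 22.032

22.032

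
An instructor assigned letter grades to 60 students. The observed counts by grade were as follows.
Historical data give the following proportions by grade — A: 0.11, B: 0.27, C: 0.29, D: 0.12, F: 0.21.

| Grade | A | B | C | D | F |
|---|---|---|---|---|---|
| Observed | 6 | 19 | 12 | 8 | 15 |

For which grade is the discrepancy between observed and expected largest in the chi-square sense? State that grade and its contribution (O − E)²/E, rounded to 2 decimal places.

Expected counts E_i = n·p_i: 60×0.11 = 6.6, 60×0.27 = 16.2, 60×0.29 = 17.4, 60×0.12 = 7.2, 60×0.21 = 12.6.
χ² = (6−6.6)²/6.6 + (19−16.2)²/16.2 + (12−17.4)²/17.4 + (8−7.2)²/7.2 + (15−12.6)²/12.6
   = 0.055 + 0.484 + 1.676 + 0.089 + 0.457
The largest term is for C: 1.68.

C, 1.68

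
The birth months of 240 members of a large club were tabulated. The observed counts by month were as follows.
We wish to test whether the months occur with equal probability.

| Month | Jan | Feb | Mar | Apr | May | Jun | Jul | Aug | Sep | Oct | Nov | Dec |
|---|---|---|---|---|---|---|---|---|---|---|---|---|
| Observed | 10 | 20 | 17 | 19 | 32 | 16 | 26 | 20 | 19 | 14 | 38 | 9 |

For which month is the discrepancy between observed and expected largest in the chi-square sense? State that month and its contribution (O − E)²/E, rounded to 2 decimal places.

Nov, 16.20

Expected count for each of the 12 categories: 240/12 = 20.
Jan: (10 − 20)²/20 = 100/20 = 5.000
Feb: (20 − 20)²/20 = 0/20 = 0.000
Mar: (17 − 20)²/20 = 9/20 = 0.450
Apr: (19 − 20)²/20 = 1/20 = 0.050
May: (32 − 20)²/20 = 144/20 = 7.200
Jun: (16 − 20)²/20 = 16/20 = 0.800
Jul: (26 − 20)²/20 = 36/20 = 1.800
Aug: (20 − 20)²/20 = 0/20 = 0.000
Sep: (19 − 20)²/20 = 1/20 = 0.050
Oct: (14 − 20)²/20 = 36/20 = 1.800
Nov: (38 − 20)²/20 = 324/20 = 16.200
Dec: (9 − 20)²/20 = 121/20 = 6.050
The largest term is for Nov: 16.20.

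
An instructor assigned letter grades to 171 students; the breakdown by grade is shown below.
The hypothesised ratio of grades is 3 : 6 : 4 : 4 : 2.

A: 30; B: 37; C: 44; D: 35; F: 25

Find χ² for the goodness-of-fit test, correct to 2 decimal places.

Ratio total = 19. Expected counts: 171×3/19 = 27, 171×6/19 = 54, 171×4/19 = 36, 171×4/19 = 36, 171×2/19 = 18.
cat         O        E   (O−E)²/E
A          30       27      0.333
B          37       54      5.352
C          44       36      1.778
D          35       36      0.028
F          25       18      2.722
Sum = 10.21

10.21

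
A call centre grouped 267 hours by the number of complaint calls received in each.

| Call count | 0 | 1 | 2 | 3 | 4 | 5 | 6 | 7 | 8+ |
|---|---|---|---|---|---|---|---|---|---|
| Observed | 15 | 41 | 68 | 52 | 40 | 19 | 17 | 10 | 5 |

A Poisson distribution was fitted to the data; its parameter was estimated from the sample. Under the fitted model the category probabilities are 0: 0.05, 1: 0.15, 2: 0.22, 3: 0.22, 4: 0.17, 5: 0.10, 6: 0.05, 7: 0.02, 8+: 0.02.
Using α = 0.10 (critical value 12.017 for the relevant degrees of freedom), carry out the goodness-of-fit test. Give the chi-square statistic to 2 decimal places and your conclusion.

Expected counts E_i = n·p_i: 267×0.05 = 13.35, 267×0.15 = 40.05, 267×0.22 = 58.74, 267×0.22 = 58.74, 267×0.17 = 45.39, 267×0.10 = 26.7, 267×0.05 = 13.35, 267×0.02 = 5.34, 267×0.02 = 5.34.
χ² = (15−13.35)²/13.35 + (41−40.05)²/40.05 + (68−58.74)²/58.74 + (52−58.74)²/58.74 + (40−45.39)²/45.39 + (19−26.7)²/26.7 + (17−13.35)²/13.35 + (10−5.34)²/5.34 + (5−5.34)²/5.34
   = 0.204 + 0.023 + 1.460 + 0.773 + 0.640 + 2.221 + 0.998 + 4.067 + 0.022
Sum = 10.41
df = 7. Since 10.41 < 12.017, we do not reject H₀.

10.41; do not reject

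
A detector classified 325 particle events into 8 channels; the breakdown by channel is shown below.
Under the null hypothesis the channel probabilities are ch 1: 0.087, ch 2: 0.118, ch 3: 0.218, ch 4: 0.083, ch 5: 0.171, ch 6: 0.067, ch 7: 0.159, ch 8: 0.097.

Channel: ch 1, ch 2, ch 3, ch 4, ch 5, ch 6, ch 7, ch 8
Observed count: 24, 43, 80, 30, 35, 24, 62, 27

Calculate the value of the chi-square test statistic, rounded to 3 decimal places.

13.288

Expected counts E_i = n·p_i: 325×0.087 = 28.275, 325×0.118 = 38.35, 325×0.218 = 70.85, 325×0.083 = 26.975, 325×0.171 = 55.575, 325×0.067 = 21.775, 325×0.159 = 51.675, 325×0.097 = 31.525.
ch 1: (24 − 28.275)²/28.275 = 18.275625/28.275 = 0.6464
ch 2: (43 − 38.35)²/38.35 = 21.6225/38.35 = 0.5638
ch 3: (80 − 70.85)²/70.85 = 83.7225/70.85 = 1.1817
ch 4: (30 − 26.975)²/26.975 = 9.150625/26.975 = 0.3392
ch 5: (35 − 55.575)²/55.575 = 423.330625/55.575 = 7.6173
ch 6: (24 − 21.775)²/21.775 = 4.950625/21.775 = 0.2274
ch 7: (62 − 51.675)²/51.675 = 106.605625/51.675 = 2.0630
ch 8: (27 − 31.525)²/31.525 = 20.475625/31.525 = 0.6495
Sum = 13.288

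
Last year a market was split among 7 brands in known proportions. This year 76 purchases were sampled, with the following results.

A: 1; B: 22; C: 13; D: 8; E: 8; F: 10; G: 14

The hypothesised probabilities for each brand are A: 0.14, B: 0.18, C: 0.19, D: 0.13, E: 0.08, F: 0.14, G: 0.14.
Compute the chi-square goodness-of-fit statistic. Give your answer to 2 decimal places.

Expected counts E_i = n·p_i: 76×0.14 = 10.64, 76×0.18 = 13.68, 76×0.19 = 14.44, 76×0.13 = 9.88, 76×0.08 = 6.08, 76×0.14 = 10.64, 76×0.14 = 10.64.
A: (1 − 10.64)²/10.64 = 92.9296/10.64 = 8.734
B: (22 − 13.68)²/13.68 = 69.2224/13.68 = 5.060
C: (13 − 14.44)²/14.44 = 2.0736/14.44 = 0.144
D: (8 − 9.88)²/9.88 = 3.5344/9.88 = 0.358
E: (8 − 6.08)²/6.08 = 3.6864/6.08 = 0.606
F: (10 − 10.64)²/10.64 = 0.4096/10.64 = 0.038
G: (14 − 10.64)²/10.64 = 11.2896/10.64 = 1.061
Sum = 16.00

16.00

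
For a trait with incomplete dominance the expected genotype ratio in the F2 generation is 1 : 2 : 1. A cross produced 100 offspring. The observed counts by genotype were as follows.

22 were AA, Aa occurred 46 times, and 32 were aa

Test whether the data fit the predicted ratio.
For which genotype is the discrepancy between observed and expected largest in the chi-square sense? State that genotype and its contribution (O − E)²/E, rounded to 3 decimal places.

aa, 1.960

Ratio total = 4. Expected counts: 100×1/4 = 25, 100×2/4 = 50, 100×1/4 = 25.
χ² = (22−25)²/25 + (46−50)²/50 + (32−25)²/25
   = 0.3600 + 0.3200 + 1.9600
The largest term is for aa: 1.960.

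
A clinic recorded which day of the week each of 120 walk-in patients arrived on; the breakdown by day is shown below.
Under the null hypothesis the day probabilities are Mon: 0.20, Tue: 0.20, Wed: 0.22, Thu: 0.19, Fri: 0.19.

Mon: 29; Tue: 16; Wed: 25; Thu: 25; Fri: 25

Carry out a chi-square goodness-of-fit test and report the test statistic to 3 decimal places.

Expected counts E_i = n·p_i: 120×0.20 = 24, 120×0.20 = 24, 120×0.22 = 26.4, 120×0.19 = 22.8, 120×0.19 = 22.8.
cat         O        E   (O−E)²/E
Mon        29       24     1.0417
Tue        16       24     2.6667
Wed        25     26.4     0.0742
Thu        25     22.8     0.2123
Fri        25     22.8     0.2123
Sum = 4.207

4.207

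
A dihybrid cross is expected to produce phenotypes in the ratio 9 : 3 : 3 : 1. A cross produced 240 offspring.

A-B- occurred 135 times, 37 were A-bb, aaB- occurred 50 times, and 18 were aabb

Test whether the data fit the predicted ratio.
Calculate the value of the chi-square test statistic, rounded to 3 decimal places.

2.578

Ratio total = 16. Expected counts: 240×9/16 = 135, 240×3/16 = 45, 240×3/16 = 45, 240×1/16 = 15.
A-B-: (135 − 135)²/135 = 0/135 = 0.0000
A-bb: (37 − 45)²/45 = 64/45 = 1.4222
aaB-: (50 − 45)²/45 = 25/45 = 0.5556
aabb: (18 − 15)²/15 = 9/15 = 0.6000
Sum = 2.578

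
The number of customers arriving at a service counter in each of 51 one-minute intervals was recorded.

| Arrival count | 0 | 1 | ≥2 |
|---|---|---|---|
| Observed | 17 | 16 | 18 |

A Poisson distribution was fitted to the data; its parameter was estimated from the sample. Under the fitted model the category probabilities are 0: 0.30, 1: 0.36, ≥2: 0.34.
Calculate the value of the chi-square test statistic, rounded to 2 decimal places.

Expected counts E_i = n·p_i: 51×0.30 = 15.3, 51×0.36 = 18.36, 51×0.34 = 17.34.
χ² = (17−15.3)²/15.3 + (16−18.36)²/18.36 + (18−17.34)²/17.34
   = 0.189 + 0.303 + 0.025
Sum = 0.52

0.52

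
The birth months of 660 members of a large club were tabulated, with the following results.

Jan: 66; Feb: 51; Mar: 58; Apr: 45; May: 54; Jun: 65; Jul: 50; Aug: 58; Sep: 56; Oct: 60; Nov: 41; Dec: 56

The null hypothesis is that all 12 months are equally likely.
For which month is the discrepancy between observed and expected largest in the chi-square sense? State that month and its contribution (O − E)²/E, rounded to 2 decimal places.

Expected count for each of the 12 categories: 660/12 = 55.
χ² = (66−55)²/55 + (51−55)²/55 + (58−55)²/55 + (45−55)²/55 + (54−55)²/55 + (65−55)²/55 + (50−55)²/55 + (58−55)²/55 + (56−55)²/55 + (60−55)²/55 + (41−55)²/55 + (56−55)²/55
   = 2.200 + 0.291 + 0.164 + 1.818 + 0.018 + 1.818 + 0.455 + 0.164 + 0.018 + 0.455 + 3.564 + 0.018
The largest term is for Nov: 3.56.

Nov, 3.56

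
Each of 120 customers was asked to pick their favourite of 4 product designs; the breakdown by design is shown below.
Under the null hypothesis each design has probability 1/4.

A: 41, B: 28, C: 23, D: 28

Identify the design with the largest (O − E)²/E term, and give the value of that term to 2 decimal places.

A, 4.03

Expected count for each of the 4 categories: 120/4 = 30.
A: (41 − 30)²/30 = 121/30 = 4.033
B: (28 − 30)²/30 = 4/30 = 0.133
C: (23 − 30)²/30 = 49/30 = 1.633
D: (28 − 30)²/30 = 4/30 = 0.133
The largest term is for A: 4.03.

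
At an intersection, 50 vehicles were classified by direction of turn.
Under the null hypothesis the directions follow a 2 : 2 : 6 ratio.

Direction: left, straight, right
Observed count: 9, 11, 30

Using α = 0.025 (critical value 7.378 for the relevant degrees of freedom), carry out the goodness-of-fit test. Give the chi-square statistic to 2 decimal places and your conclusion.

Ratio total = 10. Expected counts: 50×2/10 = 10, 50×2/10 = 10, 50×6/10 = 30.
left: (9 − 10)²/10 = 1/10 = 0.100
straight: (11 − 10)²/10 = 1/10 = 0.100
right: (30 − 30)²/30 = 0/30 = 0.000
Sum = 0.20
df = 2. Since 0.20 < 7.378, we do not reject H₀.

0.20; do not reject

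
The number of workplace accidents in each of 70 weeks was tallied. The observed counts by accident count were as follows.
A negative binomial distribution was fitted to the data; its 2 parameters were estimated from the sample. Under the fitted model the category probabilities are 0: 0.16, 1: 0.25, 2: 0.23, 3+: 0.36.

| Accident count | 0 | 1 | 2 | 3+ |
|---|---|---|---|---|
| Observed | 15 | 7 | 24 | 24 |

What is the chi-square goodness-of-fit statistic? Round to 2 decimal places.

11.52

Expected counts E_i = n·p_i: 70×0.16 = 11.2, 70×0.25 = 17.5, 70×0.23 = 16.1, 70×0.36 = 25.2.
0: (15 − 11.2)²/11.2 = 14.44/11.2 = 1.289
1: (7 − 17.5)²/17.5 = 110.25/17.5 = 6.300
2: (24 − 16.1)²/16.1 = 62.41/16.1 = 3.876
3+: (24 − 25.2)²/25.2 = 1.44/25.2 = 0.057
Sum = 11.52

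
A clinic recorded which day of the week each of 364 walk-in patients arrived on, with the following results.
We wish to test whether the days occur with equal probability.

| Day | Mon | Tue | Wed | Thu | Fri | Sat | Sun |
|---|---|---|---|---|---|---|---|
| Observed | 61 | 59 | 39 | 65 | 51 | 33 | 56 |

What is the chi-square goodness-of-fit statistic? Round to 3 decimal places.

16.269

Under H₀ each category has probability 1/7, so each expected count is 364/7 = 52.
Mon: (61 − 52)²/52 = 81/52 = 1.5577
Tue: (59 − 52)²/52 = 49/52 = 0.9423
Wed: (39 − 52)²/52 = 169/52 = 3.2500
Thu: (65 − 52)²/52 = 169/52 = 3.2500
Fri: (51 − 52)²/52 = 1/52 = 0.0192
Sat: (33 − 52)²/52 = 361/52 = 6.9423
Sun: (56 − 52)²/52 = 16/52 = 0.3077
Sum = 16.269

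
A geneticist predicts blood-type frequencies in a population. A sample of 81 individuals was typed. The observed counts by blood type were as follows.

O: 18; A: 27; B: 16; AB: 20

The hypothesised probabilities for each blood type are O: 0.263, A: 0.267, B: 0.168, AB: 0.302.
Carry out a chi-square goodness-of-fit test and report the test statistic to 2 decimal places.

3.08

Expected counts E_i = n·p_i: 81×0.263 = 21.303, 81×0.267 = 21.627, 81×0.168 = 13.608, 81×0.302 = 24.462.
χ² = (18−21.303)²/21.303 + (27−21.627)²/21.627 + (16−13.608)²/13.608 + (20−24.462)²/24.462
   = 0.512 + 1.335 + 0.420 + 0.814
Sum = 3.08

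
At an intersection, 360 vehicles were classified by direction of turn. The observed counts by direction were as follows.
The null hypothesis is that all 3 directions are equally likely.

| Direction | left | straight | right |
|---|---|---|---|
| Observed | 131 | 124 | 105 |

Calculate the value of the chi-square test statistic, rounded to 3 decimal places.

3.017

Under H₀ each category has probability 1/3, so each expected count is 360/3 = 120.
cat           O        E   (O−E)²/E
left        131      120     1.0083
straight    124      120     0.1333
right       105      120     1.8750
Sum = 3.017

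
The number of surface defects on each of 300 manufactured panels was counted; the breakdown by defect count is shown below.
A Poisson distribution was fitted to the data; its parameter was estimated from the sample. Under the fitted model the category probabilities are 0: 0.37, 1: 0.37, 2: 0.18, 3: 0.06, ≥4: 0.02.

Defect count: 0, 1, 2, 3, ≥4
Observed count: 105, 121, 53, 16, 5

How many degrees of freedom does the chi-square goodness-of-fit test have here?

3

There are k = 5 categories and 1 parameter estimated from the data, so df = 5 − 1 − 1 = 3.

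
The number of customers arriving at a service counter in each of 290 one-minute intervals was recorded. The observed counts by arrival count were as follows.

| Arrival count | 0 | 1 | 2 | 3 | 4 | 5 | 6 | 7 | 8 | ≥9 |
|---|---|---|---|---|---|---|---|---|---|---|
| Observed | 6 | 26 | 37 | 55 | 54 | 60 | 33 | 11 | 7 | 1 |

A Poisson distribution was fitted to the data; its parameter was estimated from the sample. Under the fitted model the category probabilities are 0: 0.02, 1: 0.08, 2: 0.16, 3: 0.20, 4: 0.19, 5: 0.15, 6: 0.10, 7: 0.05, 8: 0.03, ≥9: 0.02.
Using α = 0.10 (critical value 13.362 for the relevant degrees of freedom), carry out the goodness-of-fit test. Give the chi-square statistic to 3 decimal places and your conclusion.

14.386; reject

Expected counts E_i = n·p_i: 290×0.02 = 5.8, 290×0.08 = 23.2, 290×0.16 = 46.4, 290×0.20 = 58, 290×0.19 = 55.1, 290×0.15 = 43.5, 290×0.10 = 29, 290×0.05 = 14.5, 290×0.03 = 8.7, 290×0.02 = 5.8.
cat         O        E   (O−E)²/E
0           6      5.8     0.0069
1          26     23.2     0.3379
2          37     46.4     1.9043
3          55       58     0.1552
4          54     55.1     0.0220
5          60     43.5     6.2586
6          33       29     0.5517
7          11     14.5     0.8448
8           7      8.7     0.3322
≥9          1      5.8     3.9724
Sum = 14.386
df = 8. Since 14.386 > 13.362, we reject H₀.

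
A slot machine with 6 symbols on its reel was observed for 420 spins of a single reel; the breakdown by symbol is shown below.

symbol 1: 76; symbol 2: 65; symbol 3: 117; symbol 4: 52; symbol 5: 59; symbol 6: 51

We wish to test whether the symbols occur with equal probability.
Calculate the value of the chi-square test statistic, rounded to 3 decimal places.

Under H₀ each category has probability 1/6, so each expected count is 420/6 = 70.
symbol 1: (76 − 70)²/70 = 36/70 = 0.5143
symbol 2: (65 − 70)²/70 = 25/70 = 0.3571
symbol 3: (117 − 70)²/70 = 2209/70 = 31.5571
symbol 4: (52 − 70)²/70 = 324/70 = 4.6286
symbol 5: (59 − 70)²/70 = 121/70 = 1.7286
symbol 6: (51 − 70)²/70 = 361/70 = 5.1571
Sum = 43.943

43.943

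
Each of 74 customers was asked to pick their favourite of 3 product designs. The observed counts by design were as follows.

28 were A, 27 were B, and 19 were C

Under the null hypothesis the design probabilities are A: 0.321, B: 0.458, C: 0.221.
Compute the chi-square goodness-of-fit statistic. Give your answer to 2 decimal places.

Expected counts E_i = n·p_i: 74×0.321 = 23.754, 74×0.458 = 33.892, 74×0.221 = 16.354.
A: (28 − 23.754)²/23.754 = 18.028516/23.754 = 0.759
B: (27 − 33.892)²/33.892 = 47.499664/33.892 = 1.402
C: (19 − 16.354)²/16.354 = 7.001316/16.354 = 0.428
Sum = 2.59

2.59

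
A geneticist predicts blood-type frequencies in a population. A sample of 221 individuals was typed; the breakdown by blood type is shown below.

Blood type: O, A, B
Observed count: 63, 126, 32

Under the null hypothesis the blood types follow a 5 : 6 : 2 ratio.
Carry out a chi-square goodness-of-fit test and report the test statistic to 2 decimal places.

11.46

Ratio total = 13. Expected counts: 221×5/13 = 85, 221×6/13 = 102, 221×2/13 = 34.
O: (63 − 85)²/85 = 484/85 = 5.694
A: (126 − 102)²/102 = 576/102 = 5.647
B: (32 − 34)²/34 = 4/34 = 0.118
Sum = 11.46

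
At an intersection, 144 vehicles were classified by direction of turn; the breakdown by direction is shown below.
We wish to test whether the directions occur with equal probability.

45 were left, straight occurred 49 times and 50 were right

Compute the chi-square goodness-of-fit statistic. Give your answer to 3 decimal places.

Under H₀ each category has probability 1/3, so each expected count is 144/3 = 48.
left: (45 − 48)²/48 = 9/48 = 0.1875
straight: (49 − 48)²/48 = 1/48 = 0.0208
right: (50 − 48)²/48 = 4/48 = 0.0833
Sum = 0.292

0.292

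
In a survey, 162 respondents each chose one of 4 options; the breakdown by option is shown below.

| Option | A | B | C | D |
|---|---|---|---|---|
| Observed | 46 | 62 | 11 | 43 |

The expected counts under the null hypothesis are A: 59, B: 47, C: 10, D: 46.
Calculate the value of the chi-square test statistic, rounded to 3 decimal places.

7.947

cat         O        E   (O−E)²/E
A          46       59     2.8644
B          62       47     4.7872
C          11       10     0.1000
D          43       46     0.1957
Sum = 7.947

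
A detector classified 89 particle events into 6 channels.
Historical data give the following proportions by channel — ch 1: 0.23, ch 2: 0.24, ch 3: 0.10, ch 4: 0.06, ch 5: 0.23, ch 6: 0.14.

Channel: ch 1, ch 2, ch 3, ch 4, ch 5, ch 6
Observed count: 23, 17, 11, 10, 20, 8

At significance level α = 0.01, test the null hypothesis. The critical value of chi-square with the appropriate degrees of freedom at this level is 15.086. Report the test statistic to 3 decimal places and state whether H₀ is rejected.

7.372; do not reject

Expected counts E_i = n·p_i: 89×0.23 = 20.47, 89×0.24 = 21.36, 89×0.10 = 8.9, 89×0.06 = 5.34, 89×0.23 = 20.47, 89×0.14 = 12.46.
cat         O        E   (O−E)²/E
ch 1       23    20.47     0.3127
ch 2       17    21.36     0.8900
ch 3       11      8.9     0.4955
ch 4       10     5.34     4.0666
ch 5       20    20.47     0.0108
ch 6        8    12.46     1.5964
Sum = 7.372
df = 5. Since 7.372 < 15.086, we do not reject H₀.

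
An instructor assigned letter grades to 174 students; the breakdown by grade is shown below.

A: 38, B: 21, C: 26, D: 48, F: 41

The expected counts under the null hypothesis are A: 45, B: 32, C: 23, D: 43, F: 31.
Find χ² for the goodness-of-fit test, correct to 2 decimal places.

cat         O        E   (O−E)²/E
A          38       45      1.089
B          21       32      3.781
C          26       23      0.391
D          48       43      0.581
F          41       31      3.226
Sum = 9.07

9.07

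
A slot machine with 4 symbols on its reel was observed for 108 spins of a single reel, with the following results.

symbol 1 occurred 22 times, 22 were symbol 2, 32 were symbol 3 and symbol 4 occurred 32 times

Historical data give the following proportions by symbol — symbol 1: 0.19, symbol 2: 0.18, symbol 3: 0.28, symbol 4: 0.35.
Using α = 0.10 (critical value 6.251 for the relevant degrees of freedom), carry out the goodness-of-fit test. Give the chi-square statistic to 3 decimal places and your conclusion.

1.436; do not reject

Expected counts E_i = n·p_i: 108×0.19 = 20.52, 108×0.18 = 19.44, 108×0.28 = 30.24, 108×0.35 = 37.8.
cat           O        E   (O−E)²/E
symbol 1     22    20.52     0.1067
symbol 2     22    19.44     0.3371
symbol 3     32    30.24     0.1024
symbol 4     32     37.8     0.8899
Sum = 1.436
df = 3. Since 1.436 < 6.251, we do not reject H₀.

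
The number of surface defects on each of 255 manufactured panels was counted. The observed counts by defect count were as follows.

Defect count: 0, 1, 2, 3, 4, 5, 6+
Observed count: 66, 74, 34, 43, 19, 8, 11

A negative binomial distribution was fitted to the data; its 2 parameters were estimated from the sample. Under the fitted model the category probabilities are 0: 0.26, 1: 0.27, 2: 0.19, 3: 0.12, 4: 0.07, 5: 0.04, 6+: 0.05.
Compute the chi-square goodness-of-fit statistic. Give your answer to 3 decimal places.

Expected counts E_i = n·p_i: 255×0.26 = 66.3, 255×0.27 = 68.85, 255×0.19 = 48.45, 255×0.12 = 30.6, 255×0.07 = 17.85, 255×0.04 = 10.2, 255×0.05 = 12.75.
cat         O        E   (O−E)²/E
0          66     66.3     0.0014
1          74    68.85     0.3852
2          34    48.45     4.3096
3          43     30.6     5.0248
4          19    17.85     0.0741
5           8     10.2     0.4745
6+         11    12.75     0.2402
Sum = 10.510

10.510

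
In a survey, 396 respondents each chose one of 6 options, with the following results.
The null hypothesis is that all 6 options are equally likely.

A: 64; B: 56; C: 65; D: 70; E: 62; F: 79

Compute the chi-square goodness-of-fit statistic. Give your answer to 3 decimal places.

4.636

Expected count for each of the 6 categories: 396/6 = 66.
χ² = (64−66)²/66 + (56−66)²/66 + (65−66)²/66 + (70−66)²/66 + (62−66)²/66 + (79−66)²/66
   = 0.0606 + 1.5152 + 0.0152 + 0.2424 + 0.2424 + 2.5606
Sum = 4.636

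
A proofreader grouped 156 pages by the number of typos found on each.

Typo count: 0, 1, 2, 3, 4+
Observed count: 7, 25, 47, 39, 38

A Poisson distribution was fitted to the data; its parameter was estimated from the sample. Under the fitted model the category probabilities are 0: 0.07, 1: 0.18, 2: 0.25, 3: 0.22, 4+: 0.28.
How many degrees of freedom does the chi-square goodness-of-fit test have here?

3

There are k = 5 categories and 1 parameter estimated from the data, so df = 5 − 1 − 1 = 3.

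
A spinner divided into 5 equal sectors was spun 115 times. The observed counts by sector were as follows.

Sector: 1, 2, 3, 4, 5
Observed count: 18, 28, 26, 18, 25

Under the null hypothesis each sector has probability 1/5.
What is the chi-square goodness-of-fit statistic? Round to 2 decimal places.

3.83

Expected count for each of the 5 categories: 115/5 = 23.
cat         O        E   (O−E)²/E
1          18       23      1.087
2          28       23      1.087
3          26       23      0.391
4          18       23      1.087
5          25       23      0.174
Sum = 3.83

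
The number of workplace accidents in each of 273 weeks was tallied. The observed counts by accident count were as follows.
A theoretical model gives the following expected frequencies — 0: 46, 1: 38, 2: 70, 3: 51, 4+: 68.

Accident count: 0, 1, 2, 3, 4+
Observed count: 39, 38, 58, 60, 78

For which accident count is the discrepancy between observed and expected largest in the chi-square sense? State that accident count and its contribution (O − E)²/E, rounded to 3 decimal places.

χ² = (39−46)²/46 + (38−38)²/38 + (58−70)²/70 + (60−51)²/51 + (78−68)²/68
   = 1.0652 + 0.0000 + 2.0571 + 1.5882 + 1.4706
The largest term is for 2: 2.057.

2, 2.057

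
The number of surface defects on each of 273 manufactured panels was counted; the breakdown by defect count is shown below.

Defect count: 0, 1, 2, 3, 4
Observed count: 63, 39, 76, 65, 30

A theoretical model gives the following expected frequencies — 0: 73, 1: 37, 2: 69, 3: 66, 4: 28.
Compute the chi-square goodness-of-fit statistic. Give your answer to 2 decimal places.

cat         O        E   (O−E)²/E
0          63       73      1.370
1          39       37      0.108
2          76       69      0.710
3          65       66      0.015
4          30       28      0.143
Sum = 2.35

2.35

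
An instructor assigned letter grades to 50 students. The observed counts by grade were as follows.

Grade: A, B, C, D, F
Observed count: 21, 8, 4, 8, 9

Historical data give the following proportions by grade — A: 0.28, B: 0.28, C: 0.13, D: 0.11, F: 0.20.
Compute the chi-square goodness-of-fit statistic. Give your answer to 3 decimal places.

Expected counts E_i = n·p_i: 50×0.28 = 14, 50×0.28 = 14, 50×0.13 = 6.5, 50×0.11 = 5.5, 50×0.20 = 10.
A: (21 − 14)²/14 = 49/14 = 3.5000
B: (8 − 14)²/14 = 36/14 = 2.5714
C: (4 − 6.5)²/6.5 = 6.25/6.5 = 0.9615
D: (8 − 5.5)²/5.5 = 6.25/5.5 = 1.1364
F: (9 − 10)²/10 = 1/10 = 0.1000
Sum = 8.269

8.269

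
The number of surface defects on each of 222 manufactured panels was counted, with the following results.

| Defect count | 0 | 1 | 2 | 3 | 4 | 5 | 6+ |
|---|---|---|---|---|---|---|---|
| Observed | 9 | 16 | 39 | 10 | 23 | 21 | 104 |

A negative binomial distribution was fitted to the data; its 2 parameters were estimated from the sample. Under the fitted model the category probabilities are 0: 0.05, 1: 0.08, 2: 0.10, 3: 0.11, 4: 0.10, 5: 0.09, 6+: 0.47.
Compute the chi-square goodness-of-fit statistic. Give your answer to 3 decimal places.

21.882

Expected counts E_i = n·p_i: 222×0.05 = 11.1, 222×0.08 = 17.76, 222×0.10 = 22.2, 222×0.11 = 24.42, 222×0.10 = 22.2, 222×0.09 = 19.98, 222×0.47 = 104.34.
cat         O        E   (O−E)²/E
0           9     11.1     0.3973
1          16    17.76     0.1744
2          39     22.2    12.7135
3          10    24.42     8.5150
4          23     22.2     0.0288
5          21    19.98     0.0521
6+        104   104.34     0.0011
Sum = 21.882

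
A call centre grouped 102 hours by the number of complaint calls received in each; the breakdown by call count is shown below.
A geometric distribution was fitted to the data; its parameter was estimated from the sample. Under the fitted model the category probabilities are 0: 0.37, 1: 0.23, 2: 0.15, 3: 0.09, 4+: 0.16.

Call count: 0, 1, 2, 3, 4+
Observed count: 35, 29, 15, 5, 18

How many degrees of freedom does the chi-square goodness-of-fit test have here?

3

There are k = 5 categories and 1 parameter estimated from the data, so df = 5 − 1 − 1 = 3.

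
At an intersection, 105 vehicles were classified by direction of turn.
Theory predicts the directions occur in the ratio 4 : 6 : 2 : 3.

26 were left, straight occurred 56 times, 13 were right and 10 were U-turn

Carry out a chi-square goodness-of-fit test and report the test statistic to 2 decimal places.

Ratio total = 15. Expected counts: 105×4/15 = 28, 105×6/15 = 42, 105×2/15 = 14, 105×3/15 = 21.
left: (26 − 28)²/28 = 4/28 = 0.143
straight: (56 − 42)²/42 = 196/42 = 4.667
right: (13 − 14)²/14 = 1/14 = 0.071
U-turn: (10 − 21)²/21 = 121/21 = 5.762
Sum = 10.64

10.64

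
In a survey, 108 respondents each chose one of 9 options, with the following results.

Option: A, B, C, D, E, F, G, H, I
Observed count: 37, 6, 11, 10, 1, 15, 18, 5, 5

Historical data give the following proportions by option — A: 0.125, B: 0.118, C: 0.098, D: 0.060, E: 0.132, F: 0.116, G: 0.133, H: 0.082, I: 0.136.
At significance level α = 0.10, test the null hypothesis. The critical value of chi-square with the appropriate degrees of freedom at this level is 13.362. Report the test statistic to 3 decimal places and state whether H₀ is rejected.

Expected counts E_i = n·p_i: 108×0.125 = 13.5, 108×0.118 = 12.744, 108×0.098 = 10.584, 108×0.060 = 6.48, 108×0.132 = 14.256, 108×0.116 = 12.528, 108×0.133 = 14.364, 108×0.082 = 8.856, 108×0.136 = 14.688.
χ² = (37−13.5)²/13.5 + (6−12.744)²/12.744 + (11−10.584)²/10.584 + (10−6.48)²/6.48 + (1−14.256)²/14.256 + (15−12.528)²/12.528 + (18−14.364)²/14.364 + (5−8.856)²/8.856 + (5−14.688)²/14.688
   = 40.9074 + 3.5689 + 0.0164 + 1.9121 + 12.3261 + 0.4878 + 0.9204 + 1.6789 + 6.3901
Sum = 68.208
df = 8. Since 68.208 > 13.362, we reject H₀.

68.208; reject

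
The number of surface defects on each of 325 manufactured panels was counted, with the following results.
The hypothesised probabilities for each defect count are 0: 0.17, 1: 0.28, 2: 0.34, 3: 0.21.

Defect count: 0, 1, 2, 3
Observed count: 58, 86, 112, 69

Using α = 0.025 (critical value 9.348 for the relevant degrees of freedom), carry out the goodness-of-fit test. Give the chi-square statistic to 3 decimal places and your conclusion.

Expected counts E_i = n·p_i: 325×0.17 = 55.25, 325×0.28 = 91, 325×0.34 = 110.5, 325×0.21 = 68.25.
0: (58 − 55.25)²/55.25 = 7.5625/55.25 = 0.1369
1: (86 − 91)²/91 = 25/91 = 0.2747
2: (112 − 110.5)²/110.5 = 2.25/110.5 = 0.0204
3: (69 − 68.25)²/68.25 = 0.5625/68.25 = 0.0082
Sum = 0.440
df = 3. Since 0.440 < 9.348, we do not reject H₀.

0.440; do not reject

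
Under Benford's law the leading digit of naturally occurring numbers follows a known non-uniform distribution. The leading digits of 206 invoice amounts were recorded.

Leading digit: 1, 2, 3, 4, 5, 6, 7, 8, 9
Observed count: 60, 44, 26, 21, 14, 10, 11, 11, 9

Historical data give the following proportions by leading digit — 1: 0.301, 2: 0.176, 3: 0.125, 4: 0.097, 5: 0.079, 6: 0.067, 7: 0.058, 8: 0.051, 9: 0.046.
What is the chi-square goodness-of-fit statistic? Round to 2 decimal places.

Expected counts E_i = n·p_i: 206×0.301 = 62.006, 206×0.176 = 36.256, 206×0.125 = 25.75, 206×0.097 = 19.982, 206×0.079 = 16.274, 206×0.067 = 13.802, 206×0.058 = 11.948, 206×0.051 = 10.506, 206×0.046 = 9.476.
cat         O        E   (O−E)²/E
1          60   62.006      0.065
2          44   36.256      1.654
3          26    25.75      0.002
4          21   19.982      0.052
5          14   16.274      0.318
6          10   13.802      1.047
7          11   11.948      0.075
8          11   10.506      0.023
9           9    9.476      0.024
Sum = 3.26

3.26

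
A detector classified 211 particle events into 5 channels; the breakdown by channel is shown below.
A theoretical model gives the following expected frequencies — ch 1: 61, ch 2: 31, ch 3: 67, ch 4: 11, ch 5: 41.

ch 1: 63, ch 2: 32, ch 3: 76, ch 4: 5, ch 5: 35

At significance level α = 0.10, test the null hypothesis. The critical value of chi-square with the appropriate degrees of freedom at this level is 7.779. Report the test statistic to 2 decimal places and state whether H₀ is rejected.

ch 1: (63 − 61)²/61 = 4/61 = 0.066
ch 2: (32 − 31)²/31 = 1/31 = 0.032
ch 3: (76 − 67)²/67 = 81/67 = 1.209
ch 4: (5 − 11)²/11 = 36/11 = 3.273
ch 5: (35 − 41)²/41 = 36/41 = 0.878
Sum = 5.46
df = 4. Since 5.46 < 7.779, we do not reject H₀.

5.46; do not reject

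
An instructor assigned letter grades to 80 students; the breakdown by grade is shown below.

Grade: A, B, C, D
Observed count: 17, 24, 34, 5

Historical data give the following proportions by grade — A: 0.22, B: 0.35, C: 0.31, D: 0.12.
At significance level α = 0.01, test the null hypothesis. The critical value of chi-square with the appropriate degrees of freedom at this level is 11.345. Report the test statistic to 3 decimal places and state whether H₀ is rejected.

Expected counts E_i = n·p_i: 80×0.22 = 17.6, 80×0.35 = 28, 80×0.31 = 24.8, 80×0.12 = 9.6.
χ² = (17−17.6)²/17.6 + (24−28)²/28 + (34−24.8)²/24.8 + (5−9.6)²/9.6
   = 0.0205 + 0.5714 + 3.4129 + 2.2042
Sum = 6.209
df = 3. Since 6.209 < 11.345, we do not reject H₀.

6.209; do not reject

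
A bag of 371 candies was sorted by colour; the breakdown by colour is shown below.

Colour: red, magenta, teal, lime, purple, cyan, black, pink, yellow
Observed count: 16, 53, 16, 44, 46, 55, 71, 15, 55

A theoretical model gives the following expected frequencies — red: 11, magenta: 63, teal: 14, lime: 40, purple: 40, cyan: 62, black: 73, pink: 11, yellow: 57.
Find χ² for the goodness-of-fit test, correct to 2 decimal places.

7.82

red: (16 − 11)²/11 = 25/11 = 2.273
magenta: (53 − 63)²/63 = 100/63 = 1.587
teal: (16 − 14)²/14 = 4/14 = 0.286
lime: (44 − 40)²/40 = 16/40 = 0.400
purple: (46 − 40)²/40 = 36/40 = 0.900
cyan: (55 − 62)²/62 = 49/62 = 0.790
black: (71 − 73)²/73 = 4/73 = 0.055
pink: (15 − 11)²/11 = 16/11 = 1.455
yellow: (55 − 57)²/57 = 4/57 = 0.070
Sum = 7.82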